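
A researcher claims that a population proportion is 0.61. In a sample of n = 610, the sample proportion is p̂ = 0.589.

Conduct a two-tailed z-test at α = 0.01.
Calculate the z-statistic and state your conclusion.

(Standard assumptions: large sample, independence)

H₀: p = 0.61, H₁: p ≠ 0.61
Standard error: SE = √(p₀(1-p₀)/n) = √(0.61×0.39/610) = 0.019748
z-statistic: z = (p̂ - p₀)/SE = (0.589 - 0.61)/0.019748 = -1.0634
Critical value: z_0.005 = ±2.576
p-value = 0.2876
Decision: fail to reject H₀ at α = 0.01

Answer: z = -1.0634, fail to reject H₀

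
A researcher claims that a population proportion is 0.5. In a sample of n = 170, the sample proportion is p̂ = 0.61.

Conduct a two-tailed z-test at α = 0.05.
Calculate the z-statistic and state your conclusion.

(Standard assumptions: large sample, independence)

H₀: p = 0.5, H₁: p ≠ 0.5
Standard error: SE = √(p₀(1-p₀)/n) = √(0.5×0.5/170) = 0.038348
z-statistic: z = (p̂ - p₀)/SE = (0.61 - 0.5)/0.038348 = 2.8685
Critical value: z_0.025 = ±1.960
p-value = 0.0041
Decision: reject H₀ at α = 0.05

Answer: z = 2.8685, reject H₀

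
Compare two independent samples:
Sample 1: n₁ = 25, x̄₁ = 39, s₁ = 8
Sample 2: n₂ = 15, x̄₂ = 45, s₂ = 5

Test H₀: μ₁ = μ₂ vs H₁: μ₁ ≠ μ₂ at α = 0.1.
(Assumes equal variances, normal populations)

Pooled variance: s²_p = [24×8² + 14×5²]/(38) = 49.6316
s_p = 7.0450
SE = s_p×√(1/n₁ + 1/n₂) = 7.0450×√(1/25 + 1/15) = 2.3009
t = (x̄₁ - x̄₂)/SE = (39 - 45)/2.3009 = -2.6077
df = 38, t-critical = ±1.686
Decision: reject H₀

Answer: t = -2.6077, reject H₀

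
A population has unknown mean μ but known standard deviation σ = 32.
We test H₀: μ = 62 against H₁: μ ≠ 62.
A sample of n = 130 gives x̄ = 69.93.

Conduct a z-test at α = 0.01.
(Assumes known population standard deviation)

Answer: z = 2.8255, reject H₀

Derivation:
Standard error: SE = σ/√n = 32/√130 = 2.8066
z-statistic: z = (x̄ - μ₀)/SE = (69.93 - 62)/2.8066 = 2.8255
Critical value: ±2.576
p-value = 0.0047
Decision: reject H₀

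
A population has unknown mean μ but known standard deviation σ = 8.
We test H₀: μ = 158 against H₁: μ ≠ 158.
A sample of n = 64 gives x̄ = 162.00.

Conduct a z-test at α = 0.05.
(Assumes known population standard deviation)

Answer: z = 4.0000, reject H₀

Derivation:
Standard error: SE = σ/√n = 8/√64 = 1.0000
z-statistic: z = (x̄ - μ₀)/SE = (162.00 - 158)/1.0000 = 4.0000
Critical value: ±1.960
p-value = 0.0001
Decision: reject H₀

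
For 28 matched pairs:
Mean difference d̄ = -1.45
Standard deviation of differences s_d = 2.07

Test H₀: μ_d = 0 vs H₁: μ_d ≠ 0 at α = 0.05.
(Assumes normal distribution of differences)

Answer: t = -3.7065, reject H₀

Derivation:
df = n - 1 = 27
SE = s_d/√n = 2.07/√28 = 0.3912
t = d̄/SE = -1.45/0.3912 = -3.7065
Critical value: t_{0.025,27} = ±2.052
p-value ≈ 0.0010
Decision: reject H₀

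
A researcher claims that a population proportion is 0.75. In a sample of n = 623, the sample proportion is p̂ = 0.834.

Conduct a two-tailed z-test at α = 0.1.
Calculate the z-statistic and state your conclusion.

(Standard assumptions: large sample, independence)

H₀: p = 0.75, H₁: p ≠ 0.75
Standard error: SE = √(p₀(1-p₀)/n) = √(0.75×0.25/623) = 0.017348
z-statistic: z = (p̂ - p₀)/SE = (0.834 - 0.75)/0.017348 = 4.8421
Critical value: z_0.05 = ±1.645
p-value < 0.0001
Decision: reject H₀ at α = 0.1

Answer: z = 4.8421, reject H₀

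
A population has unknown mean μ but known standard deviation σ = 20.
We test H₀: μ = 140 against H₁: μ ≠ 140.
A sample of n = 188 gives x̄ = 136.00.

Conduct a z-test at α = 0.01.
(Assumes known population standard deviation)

Answer: z = -2.7424, reject H₀

Derivation:
Standard error: SE = σ/√n = 20/√188 = 1.4586
z-statistic: z = (x̄ - μ₀)/SE = (136.00 - 140)/1.4586 = -2.7424
Critical value: ±2.576
p-value = 0.0061
Decision: reject H₀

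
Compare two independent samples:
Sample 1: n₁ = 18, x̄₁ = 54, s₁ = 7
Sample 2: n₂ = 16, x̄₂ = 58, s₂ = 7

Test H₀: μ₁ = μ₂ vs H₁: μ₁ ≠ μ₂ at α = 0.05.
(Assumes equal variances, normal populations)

Pooled variance: s²_p = [17×7² + 15×7²]/(32) = 49.0000
s_p = 7.0000
SE = s_p×√(1/n₁ + 1/n₂) = 7.0000×√(1/18 + 1/16) = 2.4051
t = (x̄₁ - x̄₂)/SE = (54 - 58)/2.4051 = -1.6631
df = 32, t-critical = ±2.037
Decision: fail to reject H₀

Answer: t = -1.6631, fail to reject H₀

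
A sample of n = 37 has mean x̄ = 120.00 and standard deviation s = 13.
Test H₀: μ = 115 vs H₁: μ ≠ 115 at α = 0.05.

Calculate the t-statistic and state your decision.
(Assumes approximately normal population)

df = n - 1 = 36
SE = s/√n = 13/√37 = 2.1372
t = (x̄ - μ₀)/SE = (120.00 - 115)/2.1372 = 2.3395
Critical value: t_{0.025,36} = ±2.028
p-value ≈ 0.0250
Decision: reject H₀

Answer: t = 2.3395, reject H₀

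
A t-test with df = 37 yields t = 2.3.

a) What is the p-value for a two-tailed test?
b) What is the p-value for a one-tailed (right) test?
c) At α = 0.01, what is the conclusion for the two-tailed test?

Answer: a) 0.0272, b) 0.0136, c) fail to reject H₀

Derivation:
Using t-distribution with df = 37:
a) Two-tailed: p = 2×P(T > 2.3) = 0.0272
b) One-tailed: p = P(T > 2.3) = 0.0136
c) 0.0272 ≥ 0.01, fail to reject H₀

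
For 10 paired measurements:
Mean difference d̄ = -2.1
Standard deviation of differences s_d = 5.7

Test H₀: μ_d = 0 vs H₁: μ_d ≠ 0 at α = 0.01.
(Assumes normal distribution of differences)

df = n - 1 = 9
SE = s_d/√n = 5.7/√10 = 1.8025
t = d̄/SE = -2.1/1.8025 = -1.1650
Critical value: t_{0.005,9} = ±3.250
p-value ≈ 0.2740
Decision: fail to reject H₀

Answer: t = -1.1650, fail to reject H₀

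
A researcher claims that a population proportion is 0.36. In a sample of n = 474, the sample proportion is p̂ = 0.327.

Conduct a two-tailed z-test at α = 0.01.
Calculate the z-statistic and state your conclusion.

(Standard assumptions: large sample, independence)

H₀: p = 0.36, H₁: p ≠ 0.36
Standard error: SE = √(p₀(1-p₀)/n) = √(0.36×0.64/474) = 0.022047
z-statistic: z = (p̂ - p₀)/SE = (0.327 - 0.36)/0.022047 = -1.4968
Critical value: z_0.005 = ±2.576
p-value = 0.1344
Decision: fail to reject H₀ at α = 0.01

Answer: z = -1.4968, fail to reject H₀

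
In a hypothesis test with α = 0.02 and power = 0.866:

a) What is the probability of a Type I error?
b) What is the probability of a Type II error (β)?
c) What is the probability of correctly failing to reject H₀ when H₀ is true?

Answer: a) 0.02, b) 0.134, c) 0.98

Derivation:
a) Type I error probability = α = 0.02
b) Power = P(reject H₀ | H₁ true) = 1 - β = 0.866, so Type II error probability = β = 1 - Power = 0.134
c) P(fail to reject H₀ | H₀ true) = 1 - α = 0.98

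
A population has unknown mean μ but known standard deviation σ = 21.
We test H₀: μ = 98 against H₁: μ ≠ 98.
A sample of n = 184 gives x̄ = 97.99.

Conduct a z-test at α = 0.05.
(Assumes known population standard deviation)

Answer: z = -0.0065, fail to reject H₀

Derivation:
Standard error: SE = σ/√n = 21/√184 = 1.5481
z-statistic: z = (x̄ - μ₀)/SE = (97.99 - 98)/1.5481 = -0.0065
Critical value: ±1.960
p-value = 0.9948
Decision: fail to reject H₀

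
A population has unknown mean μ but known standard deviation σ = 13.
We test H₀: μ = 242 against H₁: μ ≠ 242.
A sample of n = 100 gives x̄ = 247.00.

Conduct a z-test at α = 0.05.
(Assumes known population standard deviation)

Answer: z = 3.8462, reject H₀

Derivation:
Standard error: SE = σ/√n = 13/√100 = 1.3000
z-statistic: z = (x̄ - μ₀)/SE = (247.00 - 242)/1.3000 = 3.8462
Critical value: ±1.960
p-value = 0.0001
Decision: reject H₀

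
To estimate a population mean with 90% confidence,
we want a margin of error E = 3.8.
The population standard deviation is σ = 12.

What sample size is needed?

z_0.05 = 1.645
n = (z×σ/E)² = (1.645×12/3.8)²
n = 26.9853
Round up: n = 27

Answer: n = 27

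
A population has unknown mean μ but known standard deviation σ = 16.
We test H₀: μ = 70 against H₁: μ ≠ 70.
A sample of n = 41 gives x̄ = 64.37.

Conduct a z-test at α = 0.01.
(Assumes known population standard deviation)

Standard error: SE = σ/√n = 16/√41 = 2.4988
z-statistic: z = (x̄ - μ₀)/SE = (64.37 - 70)/2.4988 = -2.2531
Critical value: ±2.576
p-value = 0.0243
Decision: fail to reject H₀

Answer: z = -2.2531, fail to reject H₀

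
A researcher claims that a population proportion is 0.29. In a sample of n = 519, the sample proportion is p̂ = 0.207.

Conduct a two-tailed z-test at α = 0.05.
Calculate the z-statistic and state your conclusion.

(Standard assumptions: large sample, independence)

Answer: z = -4.1671, reject H₀

Derivation:
H₀: p = 0.29, H₁: p ≠ 0.29
Standard error: SE = √(p₀(1-p₀)/n) = √(0.29×0.71/519) = 0.019918
z-statistic: z = (p̂ - p₀)/SE = (0.207 - 0.29)/0.019918 = -4.1671
Critical value: z_0.025 = ±1.960
p-value < 0.0001
Decision: reject H₀ at α = 0.05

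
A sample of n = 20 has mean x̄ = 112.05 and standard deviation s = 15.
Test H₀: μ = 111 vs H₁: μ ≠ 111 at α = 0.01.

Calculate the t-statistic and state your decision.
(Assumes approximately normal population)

Answer: t = 0.3130, fail to reject H₀

Derivation:
df = n - 1 = 19
SE = s/√n = 15/√20 = 3.3541
t = (x̄ - μ₀)/SE = (112.05 - 111)/3.3541 = 0.3130
Critical value: t_{0.005,19} = ±2.861
p-value ≈ 0.7577
Decision: fail to reject H₀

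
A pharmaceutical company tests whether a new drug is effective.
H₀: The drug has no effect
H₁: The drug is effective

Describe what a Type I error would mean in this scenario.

Answer: Concluding the drug is effective when it actually has no effect

Derivation:
Type I error: rejecting H₀ when it is actually true (false positive).
Type II error: failing to reject H₀ when H₁ is actually true (false negative).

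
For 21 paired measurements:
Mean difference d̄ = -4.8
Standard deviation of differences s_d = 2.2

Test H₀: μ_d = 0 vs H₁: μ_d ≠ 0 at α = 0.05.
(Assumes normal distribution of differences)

Answer: t = -9.9979, reject H₀

Derivation:
df = n - 1 = 20
SE = s_d/√n = 2.2/√21 = 0.4801
t = d̄/SE = -4.8/0.4801 = -9.9979
Critical value: t_{0.025,20} = ±2.086
p-value < 0.0001
Decision: reject H₀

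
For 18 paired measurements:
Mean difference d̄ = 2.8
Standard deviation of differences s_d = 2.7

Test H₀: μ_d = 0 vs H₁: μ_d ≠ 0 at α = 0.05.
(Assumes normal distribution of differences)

df = n - 1 = 17
SE = s_d/√n = 2.7/√18 = 0.6364
t = d̄/SE = 2.8/0.6364 = 4.3997
Critical value: t_{0.025,17} = ±2.110
p-value ≈ 0.0004
Decision: reject H₀

Answer: t = 4.3997, reject H₀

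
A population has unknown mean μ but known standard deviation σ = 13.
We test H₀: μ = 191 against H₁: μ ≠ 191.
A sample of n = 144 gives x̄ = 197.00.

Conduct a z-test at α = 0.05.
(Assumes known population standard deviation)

Answer: z = 5.5386, reject H₀

Derivation:
Standard error: SE = σ/√n = 13/√144 = 1.0833
z-statistic: z = (x̄ - μ₀)/SE = (197.00 - 191)/1.0833 = 5.5386
Critical value: ±1.960
p-value < 0.0001
Decision: reject H₀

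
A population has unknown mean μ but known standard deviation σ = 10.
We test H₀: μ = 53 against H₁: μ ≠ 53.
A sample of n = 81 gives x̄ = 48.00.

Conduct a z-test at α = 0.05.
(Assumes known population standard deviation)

Standard error: SE = σ/√n = 10/√81 = 1.1111
z-statistic: z = (x̄ - μ₀)/SE = (48.00 - 53)/1.1111 = -4.5000
Critical value: ±1.960
p-value < 0.0001
Decision: reject H₀

Answer: z = -4.5000, reject H₀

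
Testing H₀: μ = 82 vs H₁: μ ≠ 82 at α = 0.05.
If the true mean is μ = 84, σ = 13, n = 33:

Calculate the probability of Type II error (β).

Answer: β ≈ 0.8569

Derivation:
SE = σ/√n = 13/√33 = 2.2630
Critical values: μ₀ ± z_0.025×SE = 82 ± 1.960×2.2630
Acceptance region: (77.5645, 86.4355)
Under H₁ (μ = 84): z_high = (86.4355 - 84)/2.2630 = 1.0762, z_low = (77.5645 - 84)/2.2630 = -2.8438
β = P(not reject | H₁) = Φ(1.0762) - Φ(-2.8438) ≈ 0.8569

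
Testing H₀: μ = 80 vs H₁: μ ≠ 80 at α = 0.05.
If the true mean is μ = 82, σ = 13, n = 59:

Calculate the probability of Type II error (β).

SE = σ/√n = 13/√59 = 1.6925
Critical values: μ₀ ± z_0.025×SE = 80 ± 1.960×1.6925
Acceptance region: (76.6827, 83.3173)
Under H₁ (μ = 82): z_high = (83.3173 - 82)/1.6925 = 0.7783, z_low = (76.6827 - 82)/1.6925 = -3.1417
β = P(not reject | H₁) = Φ(0.7783) - Φ(-3.1417) ≈ 0.7810

Answer: β ≈ 0.7810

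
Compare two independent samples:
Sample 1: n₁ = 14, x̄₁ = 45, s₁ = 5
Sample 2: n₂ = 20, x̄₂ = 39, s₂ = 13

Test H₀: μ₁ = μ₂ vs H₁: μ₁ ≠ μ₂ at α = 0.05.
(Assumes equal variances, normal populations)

Pooled variance: s²_p = [13×5² + 19×13²]/(32) = 110.5000
s_p = 10.5119
SE = s_p×√(1/n₁ + 1/n₂) = 10.5119×√(1/14 + 1/20) = 3.6630
t = (x̄₁ - x̄₂)/SE = (45 - 39)/3.6630 = 1.6380
df = 32, t-critical = ±2.037
Decision: fail to reject H₀

Answer: t = 1.6380, fail to reject H₀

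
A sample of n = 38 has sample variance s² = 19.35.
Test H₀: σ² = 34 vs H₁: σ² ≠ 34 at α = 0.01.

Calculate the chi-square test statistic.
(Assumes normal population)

Answer: χ² = 21.0574, fail to reject H₀

Derivation:
df = n - 1 = 37
χ² = (n-1)s²/σ₀² = 37×19.35/34 = 21.0574
Critical values: χ²_{0.995,37} = 18.586, χ²_{0.005,37} = 62.883
Rejection region: χ² < 18.586 or χ² > 62.883
Decision: fail to reject H₀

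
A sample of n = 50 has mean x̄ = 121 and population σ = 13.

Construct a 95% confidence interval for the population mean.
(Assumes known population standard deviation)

Confidence level: 95%, α = 0.05
z_0.025 = 1.960
SE = σ/√n = 13/√50 = 1.8385
Margin of error = 1.960 × 1.8385 = 3.6035
CI: x̄ ± margin = 121 ± 3.6035
CI: (117.3965, 124.6035)

Answer: (117.3965, 124.6035)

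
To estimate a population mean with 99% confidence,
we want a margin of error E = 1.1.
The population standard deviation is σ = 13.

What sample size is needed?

z_0.005 = 2.576
n = (z×σ/E)² = (2.576×13/1.1)²
n = 926.8150
Round up: n = 927

Answer: n = 927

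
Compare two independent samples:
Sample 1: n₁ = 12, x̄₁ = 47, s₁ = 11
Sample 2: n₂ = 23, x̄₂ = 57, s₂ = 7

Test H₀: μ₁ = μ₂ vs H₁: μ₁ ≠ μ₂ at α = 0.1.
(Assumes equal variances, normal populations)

Answer: t = -3.2867, reject H₀

Derivation:
Pooled variance: s²_p = [11×11² + 22×7²]/(33) = 73.0000
s_p = 8.5440
SE = s_p×√(1/n₁ + 1/n₂) = 8.5440×√(1/12 + 1/23) = 3.0426
t = (x̄₁ - x̄₂)/SE = (47 - 57)/3.0426 = -3.2867
df = 33, t-critical = ±1.692
Decision: reject H₀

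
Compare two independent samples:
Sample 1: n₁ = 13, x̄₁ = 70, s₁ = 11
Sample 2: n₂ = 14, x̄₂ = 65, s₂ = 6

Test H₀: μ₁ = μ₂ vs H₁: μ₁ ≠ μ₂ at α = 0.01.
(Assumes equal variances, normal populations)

Pooled variance: s²_p = [12×11² + 13×6²]/(25) = 76.8000
s_p = 8.7636
SE = s_p×√(1/n₁ + 1/n₂) = 8.7636×√(1/13 + 1/14) = 3.3754
t = (x̄₁ - x̄₂)/SE = (70 - 65)/3.3754 = 1.4813
df = 25, t-critical = ±2.787
Decision: fail to reject H₀

Answer: t = 1.4813, fail to reject H₀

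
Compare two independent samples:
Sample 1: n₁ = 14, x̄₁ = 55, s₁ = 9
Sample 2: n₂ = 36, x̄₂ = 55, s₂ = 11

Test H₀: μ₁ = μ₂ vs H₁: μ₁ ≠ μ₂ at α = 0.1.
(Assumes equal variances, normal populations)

Answer: t = 0.0000, fail to reject H₀

Derivation:
Pooled variance: s²_p = [13×9² + 35×11²]/(48) = 110.1667
s_p = 10.4960
SE = s_p×√(1/n₁ + 1/n₂) = 10.4960×√(1/14 + 1/36) = 3.3059
t = (x̄₁ - x̄₂)/SE = (55 - 55)/3.3059 = 0.0000
df = 48, t-critical = ±1.677
Decision: fail to reject H₀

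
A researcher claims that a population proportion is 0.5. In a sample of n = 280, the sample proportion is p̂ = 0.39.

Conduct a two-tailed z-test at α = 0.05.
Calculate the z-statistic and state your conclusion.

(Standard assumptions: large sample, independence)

Answer: z = -3.6813, reject H₀

Derivation:
H₀: p = 0.5, H₁: p ≠ 0.5
Standard error: SE = √(p₀(1-p₀)/n) = √(0.5×0.5/280) = 0.029881
z-statistic: z = (p̂ - p₀)/SE = (0.39 - 0.5)/0.029881 = -3.6813
Critical value: z_0.025 = ±1.960
p-value = 0.0002
Decision: reject H₀ at α = 0.05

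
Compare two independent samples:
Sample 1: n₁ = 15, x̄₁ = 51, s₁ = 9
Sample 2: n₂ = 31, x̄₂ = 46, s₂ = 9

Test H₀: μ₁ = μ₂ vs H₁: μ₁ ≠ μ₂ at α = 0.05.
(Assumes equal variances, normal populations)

Answer: t = 1.7663, fail to reject H₀

Derivation:
Pooled variance: s²_p = [14×9² + 30×9²]/(44) = 81.0000
s_p = 9.0000
SE = s_p×√(1/n₁ + 1/n₂) = 9.0000×√(1/15 + 1/31) = 2.8307
t = (x̄₁ - x̄₂)/SE = (51 - 46)/2.8307 = 1.7663
df = 44, t-critical = ±2.015
Decision: fail to reject H₀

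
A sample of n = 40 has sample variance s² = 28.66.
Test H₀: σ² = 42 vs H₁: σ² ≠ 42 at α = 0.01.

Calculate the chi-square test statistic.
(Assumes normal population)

df = n - 1 = 39
χ² = (n-1)s²/σ₀² = 39×28.66/42 = 26.6129
Critical values: χ²_{0.995,39} = 19.996, χ²_{0.005,39} = 65.476
Rejection region: χ² < 19.996 or χ² > 65.476
Decision: fail to reject H₀

Answer: χ² = 26.6129, fail to reject H₀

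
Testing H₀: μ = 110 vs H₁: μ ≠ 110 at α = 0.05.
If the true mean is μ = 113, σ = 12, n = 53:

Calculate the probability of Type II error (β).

Answer: β ≈ 0.5556

Derivation:
SE = σ/√n = 12/√53 = 1.6483
Critical values: μ₀ ± z_0.025×SE = 110 ± 1.960×1.6483
Acceptance region: (106.7693, 113.2307)
Under H₁ (μ = 113): z_high = (113.2307 - 113)/1.6483 = 0.1400, z_low = (106.7693 - 113)/1.6483 = -3.7801
β = P(not reject | H₁) = Φ(0.1400) - Φ(-3.7801) ≈ 0.5556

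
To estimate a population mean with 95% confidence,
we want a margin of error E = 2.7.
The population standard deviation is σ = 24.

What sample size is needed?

z_0.025 = 1.960
n = (z×σ/E)² = (1.960×24/2.7)²
n = 303.5338
Round up: n = 304

Answer: n = 304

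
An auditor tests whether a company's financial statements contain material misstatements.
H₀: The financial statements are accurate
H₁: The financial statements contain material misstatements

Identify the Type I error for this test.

Type I error (α): Rejecting H₀ when H₀ is true
Type II error (β): Failing to reject H₀ when H₁ is true

Answer: Concluding the statements are misstated when they are actually accurate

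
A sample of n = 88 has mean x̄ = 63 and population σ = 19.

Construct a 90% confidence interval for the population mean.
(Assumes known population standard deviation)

Answer: (59.6682, 66.3318)

Derivation:
Confidence level: 90%, α = 0.1
z_0.05 = 1.645
SE = σ/√n = 19/√88 = 2.0254
Margin of error = 1.645 × 2.0254 = 3.3318
CI: x̄ ± margin = 63 ± 3.3318
CI: (59.6682, 66.3318)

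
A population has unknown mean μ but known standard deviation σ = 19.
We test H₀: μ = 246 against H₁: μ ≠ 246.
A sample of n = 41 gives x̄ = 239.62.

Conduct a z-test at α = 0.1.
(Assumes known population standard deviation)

Standard error: SE = σ/√n = 19/√41 = 2.9673
z-statistic: z = (x̄ - μ₀)/SE = (239.62 - 246)/2.9673 = -2.1501
Critical value: ±1.645
p-value = 0.0315
Decision: reject H₀

Answer: z = -2.1501, reject H₀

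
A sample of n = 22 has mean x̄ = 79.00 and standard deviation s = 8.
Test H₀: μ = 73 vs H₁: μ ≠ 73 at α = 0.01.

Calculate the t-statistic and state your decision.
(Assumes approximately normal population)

df = n - 1 = 21
SE = s/√n = 8/√22 = 1.7056
t = (x̄ - μ₀)/SE = (79.00 - 73)/1.7056 = 3.5178
Critical value: t_{0.005,21} = ±2.831
p-value ≈ 0.0020
Decision: reject H₀

Answer: t = 3.5178, reject H₀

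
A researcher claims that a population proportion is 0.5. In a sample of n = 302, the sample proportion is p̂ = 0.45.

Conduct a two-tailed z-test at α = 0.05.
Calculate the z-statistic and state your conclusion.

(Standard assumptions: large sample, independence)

H₀: p = 0.5, H₁: p ≠ 0.5
Standard error: SE = √(p₀(1-p₀)/n) = √(0.5×0.5/302) = 0.028772
z-statistic: z = (p̂ - p₀)/SE = (0.45 - 0.5)/0.028772 = -1.7378
Critical value: z_0.025 = ±1.960
p-value = 0.0822
Decision: fail to reject H₀ at α = 0.05

Answer: z = -1.7378, fail to reject H₀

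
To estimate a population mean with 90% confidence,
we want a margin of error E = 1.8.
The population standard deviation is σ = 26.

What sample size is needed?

Answer: n = 565

Derivation:
z_0.05 = 1.645
n = (z×σ/E)² = (1.645×26/1.8)²
n = 564.5904
Round up: n = 565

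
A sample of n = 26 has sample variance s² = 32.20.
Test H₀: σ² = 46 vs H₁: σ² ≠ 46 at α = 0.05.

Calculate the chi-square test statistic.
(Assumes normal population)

df = n - 1 = 25
χ² = (n-1)s²/σ₀² = 25×32.20/46 = 17.5000
Critical values: χ²_{0.975,25} = 13.120, χ²_{0.025,25} = 40.646
Rejection region: χ² < 13.120 or χ² > 40.646
Decision: fail to reject H₀

Answer: χ² = 17.5000, fail to reject H₀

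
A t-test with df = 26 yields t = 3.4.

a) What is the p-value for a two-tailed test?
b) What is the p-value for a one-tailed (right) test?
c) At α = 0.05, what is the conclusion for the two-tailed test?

Using t-distribution with df = 26:
a) Two-tailed: p = 2×P(T > 3.4) = 0.0022
b) One-tailed: p = P(T > 3.4) = 0.0011
c) 0.0022 < 0.05, reject H₀

Answer: a) 0.0022, b) 0.0011, c) reject H₀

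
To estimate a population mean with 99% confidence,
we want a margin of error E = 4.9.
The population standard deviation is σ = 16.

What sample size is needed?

z_0.005 = 2.576
n = (z×σ/E)² = (2.576×16/4.9)²
n = 70.7521
Round up: n = 71

Answer: n = 71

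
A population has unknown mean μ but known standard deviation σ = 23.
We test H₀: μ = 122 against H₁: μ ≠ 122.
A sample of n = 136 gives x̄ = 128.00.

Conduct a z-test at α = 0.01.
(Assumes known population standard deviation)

Standard error: SE = σ/√n = 23/√136 = 1.9722
z-statistic: z = (x̄ - μ₀)/SE = (128.00 - 122)/1.9722 = 3.0423
Critical value: ±2.576
p-value = 0.0023
Decision: reject H₀

Answer: z = 3.0423, reject H₀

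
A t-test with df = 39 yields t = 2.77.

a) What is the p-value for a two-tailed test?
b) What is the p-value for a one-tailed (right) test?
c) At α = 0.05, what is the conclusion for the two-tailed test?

Using t-distribution with df = 39:
a) Two-tailed: p = 2×P(T > 2.77) = 0.0085
b) One-tailed: p = P(T > 2.77) = 0.0043
c) 0.0085 < 0.05, reject H₀

Answer: a) 0.0085, b) 0.0043, c) reject H₀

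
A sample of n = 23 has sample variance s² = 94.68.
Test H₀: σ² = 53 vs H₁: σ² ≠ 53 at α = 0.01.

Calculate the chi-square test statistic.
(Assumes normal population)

df = n - 1 = 22
χ² = (n-1)s²/σ₀² = 22×94.68/53 = 39.3011
Critical values: χ²_{0.995,22} = 8.643, χ²_{0.005,22} = 42.796
Rejection region: χ² < 8.643 or χ² > 42.796
Decision: fail to reject H₀

Answer: χ² = 39.3011, fail to reject H₀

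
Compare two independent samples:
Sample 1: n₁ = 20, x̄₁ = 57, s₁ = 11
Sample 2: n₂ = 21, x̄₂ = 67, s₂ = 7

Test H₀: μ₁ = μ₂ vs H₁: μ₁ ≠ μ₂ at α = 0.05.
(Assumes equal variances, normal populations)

Answer: t = -3.4905, reject H₀

Derivation:
Pooled variance: s²_p = [19×11² + 20×7²]/(39) = 84.0769
s_p = 9.1693
SE = s_p×√(1/n₁ + 1/n₂) = 9.1693×√(1/20 + 1/21) = 2.8649
t = (x̄₁ - x̄₂)/SE = (57 - 67)/2.8649 = -3.4905
df = 39, t-critical = ±2.023
Decision: reject H₀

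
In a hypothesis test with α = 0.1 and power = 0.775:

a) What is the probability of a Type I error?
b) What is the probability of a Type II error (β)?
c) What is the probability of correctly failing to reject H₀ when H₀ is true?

a) Type I error probability = α = 0.1
b) Power = P(reject H₀ | H₁ true) = 1 - β = 0.775, so Type II error probability = β = 1 - Power = 0.225
c) P(fail to reject H₀ | H₀ true) = 1 - α = 0.9

Answer: a) 0.1, b) 0.225, c) 0.9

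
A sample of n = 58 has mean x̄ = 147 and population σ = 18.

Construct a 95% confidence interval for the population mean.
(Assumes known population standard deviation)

Confidence level: 95%, α = 0.05
z_0.025 = 1.960
SE = σ/√n = 18/√58 = 2.3635
Margin of error = 1.960 × 2.3635 = 4.6325
CI: x̄ ± margin = 147 ± 4.6325
CI: (142.3675, 151.6325)

Answer: (142.3675, 151.6325)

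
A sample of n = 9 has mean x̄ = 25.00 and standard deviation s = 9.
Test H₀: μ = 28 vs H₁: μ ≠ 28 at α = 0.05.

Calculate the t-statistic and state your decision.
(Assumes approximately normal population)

df = n - 1 = 8
SE = s/√n = 9/√9 = 3.0000
t = (x̄ - μ₀)/SE = (25.00 - 28)/3.0000 = -1.0000
Critical value: t_{0.025,8} = ±2.306
p-value ≈ 0.3466
Decision: fail to reject H₀

Answer: t = -1.0000, fail to reject H₀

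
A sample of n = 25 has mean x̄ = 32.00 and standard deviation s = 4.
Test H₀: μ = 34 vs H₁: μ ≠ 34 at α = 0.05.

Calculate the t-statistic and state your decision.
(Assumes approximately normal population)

Answer: t = -2.5000, reject H₀

Derivation:
df = n - 1 = 24
SE = s/√n = 4/√25 = 0.8000
t = (x̄ - μ₀)/SE = (32.00 - 34)/0.8000 = -2.5000
Critical value: t_{0.025,24} = ±2.064
p-value ≈ 0.0197
Decision: reject H₀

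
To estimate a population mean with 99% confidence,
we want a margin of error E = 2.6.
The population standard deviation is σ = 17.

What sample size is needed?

z_0.005 = 2.576
n = (z×σ/E)² = (2.576×17/2.6)²
n = 283.6892
Round up: n = 284

Answer: n = 284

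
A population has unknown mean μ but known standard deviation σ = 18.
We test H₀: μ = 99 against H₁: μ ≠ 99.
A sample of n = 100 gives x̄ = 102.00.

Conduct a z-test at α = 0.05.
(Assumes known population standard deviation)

Standard error: SE = σ/√n = 18/√100 = 1.8000
z-statistic: z = (x̄ - μ₀)/SE = (102.00 - 99)/1.8000 = 1.6667
Critical value: ±1.960
p-value = 0.0956
Decision: fail to reject H₀

Answer: z = 1.6667, fail to reject H₀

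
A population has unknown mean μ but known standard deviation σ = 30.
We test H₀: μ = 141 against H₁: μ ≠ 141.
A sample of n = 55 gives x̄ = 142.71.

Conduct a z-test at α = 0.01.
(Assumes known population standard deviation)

Answer: z = 0.4227, fail to reject H₀

Derivation:
Standard error: SE = σ/√n = 30/√55 = 4.0452
z-statistic: z = (x̄ - μ₀)/SE = (142.71 - 141)/4.0452 = 0.4227
Critical value: ±2.576
p-value = 0.6725
Decision: fail to reject H₀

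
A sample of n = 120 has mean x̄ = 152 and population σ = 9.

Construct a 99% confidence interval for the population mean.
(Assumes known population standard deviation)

Confidence level: 99%, α = 0.01
z_0.005 = 2.576
SE = σ/√n = 9/√120 = 0.8216
Margin of error = 2.576 × 0.8216 = 2.1164
CI: x̄ ± margin = 152 ± 2.1164
CI: (149.8836, 154.1164)

Answer: (149.8836, 154.1164)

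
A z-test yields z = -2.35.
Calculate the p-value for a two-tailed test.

For z = -2.35:
p = 2×P(Z > |-2.35|) = 2×(1 - Φ(2.35)) = 0.0188

Answer: p-value ≈ 0.0188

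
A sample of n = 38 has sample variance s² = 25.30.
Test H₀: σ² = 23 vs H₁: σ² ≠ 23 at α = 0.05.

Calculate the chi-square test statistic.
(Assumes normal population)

df = n - 1 = 37
χ² = (n-1)s²/σ₀² = 37×25.30/23 = 40.7000
Critical values: χ²_{0.975,37} = 22.106, χ²_{0.025,37} = 55.668
Rejection region: χ² < 22.106 or χ² > 55.668
Decision: fail to reject H₀

Answer: χ² = 40.7000, fail to reject H₀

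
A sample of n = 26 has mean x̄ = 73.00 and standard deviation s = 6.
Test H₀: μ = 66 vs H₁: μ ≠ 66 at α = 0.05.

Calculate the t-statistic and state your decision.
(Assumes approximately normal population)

df = n - 1 = 25
SE = s/√n = 6/√26 = 1.1767
t = (x̄ - μ₀)/SE = (73.00 - 66)/1.1767 = 5.9488
Critical value: t_{0.025,25} = ±2.060
p-value < 0.0001
Decision: reject H₀

Answer: t = 5.9488, reject H₀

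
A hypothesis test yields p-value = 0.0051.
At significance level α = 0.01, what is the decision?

Compare p-value to α:
0.0051 < 0.01
Decision: reject H₀

Answer: reject H₀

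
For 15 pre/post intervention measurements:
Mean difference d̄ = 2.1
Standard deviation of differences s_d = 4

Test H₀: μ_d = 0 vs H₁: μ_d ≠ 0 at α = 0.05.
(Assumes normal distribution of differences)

df = n - 1 = 14
SE = s_d/√n = 4/√15 = 1.0328
t = d̄/SE = 2.1/1.0328 = 2.0333
Critical value: t_{0.025,14} = ±2.145
p-value ≈ 0.0614
Decision: fail to reject H₀

Answer: t = 2.0333, fail to reject H₀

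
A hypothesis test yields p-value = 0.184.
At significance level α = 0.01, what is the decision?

Answer: fail to reject H₀

Derivation:
Compare p-value to α:
0.184 ≥ 0.01
Decision: fail to reject H₀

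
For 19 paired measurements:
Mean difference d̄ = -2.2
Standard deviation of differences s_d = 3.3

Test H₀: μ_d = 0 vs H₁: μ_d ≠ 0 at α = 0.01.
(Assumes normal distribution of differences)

df = n - 1 = 18
SE = s_d/√n = 3.3/√19 = 0.7571
t = d̄/SE = -2.2/0.7571 = -2.9058
Critical value: t_{0.005,18} = ±2.878
p-value ≈ 0.0094
Decision: reject H₀

Answer: t = -2.9058, reject H₀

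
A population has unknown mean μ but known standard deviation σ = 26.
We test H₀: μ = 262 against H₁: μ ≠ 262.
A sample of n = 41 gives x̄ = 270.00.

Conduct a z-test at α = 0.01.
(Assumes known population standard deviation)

Answer: z = 1.9702, fail to reject H₀

Derivation:
Standard error: SE = σ/√n = 26/√41 = 4.0605
z-statistic: z = (x̄ - μ₀)/SE = (270.00 - 262)/4.0605 = 1.9702
Critical value: ±2.576
p-value = 0.0488
Decision: fail to reject H₀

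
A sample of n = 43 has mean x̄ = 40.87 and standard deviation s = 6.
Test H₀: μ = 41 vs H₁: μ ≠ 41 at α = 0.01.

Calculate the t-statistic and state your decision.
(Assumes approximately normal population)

Answer: t = -0.1421, fail to reject H₀

Derivation:
df = n - 1 = 42
SE = s/√n = 6/√43 = 0.9150
t = (x̄ - μ₀)/SE = (40.87 - 41)/0.9150 = -0.1421
Critical value: t_{0.005,42} = ±2.698
p-value ≈ 0.8877
Decision: fail to reject H₀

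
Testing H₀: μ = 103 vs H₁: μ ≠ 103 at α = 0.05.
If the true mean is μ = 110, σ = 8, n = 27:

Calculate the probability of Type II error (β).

Answer: β ≈ 0.0048

Derivation:
SE = σ/√n = 8/√27 = 1.5396
Critical values: μ₀ ± z_0.025×SE = 103 ± 1.960×1.5396
Acceptance region: (99.9824, 106.0176)
Under H₁ (μ = 110): z_high = (106.0176 - 110)/1.5396 = -2.5866, z_low = (99.9824 - 110)/1.5396 = -6.5066
β = P(not reject | H₁) = Φ(-2.5866) - Φ(-6.5066) ≈ 0.0048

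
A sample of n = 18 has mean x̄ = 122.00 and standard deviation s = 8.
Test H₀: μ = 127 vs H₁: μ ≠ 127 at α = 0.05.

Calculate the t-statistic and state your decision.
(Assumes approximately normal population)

df = n - 1 = 17
SE = s/√n = 8/√18 = 1.8856
t = (x̄ - μ₀)/SE = (122.00 - 127)/1.8856 = -2.6517
Critical value: t_{0.025,17} = ±2.110
p-value ≈ 0.0168
Decision: reject H₀

Answer: t = -2.6517, reject H₀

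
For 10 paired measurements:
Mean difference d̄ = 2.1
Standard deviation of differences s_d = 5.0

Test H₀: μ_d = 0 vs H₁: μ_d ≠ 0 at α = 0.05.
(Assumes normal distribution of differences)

df = n - 1 = 9
SE = s_d/√n = 5.0/√10 = 1.5811
t = d̄/SE = 2.1/1.5811 = 1.3282
Critical value: t_{0.025,9} = ±2.262
p-value ≈ 0.2168
Decision: fail to reject H₀

Answer: t = 1.3282, fail to reject H₀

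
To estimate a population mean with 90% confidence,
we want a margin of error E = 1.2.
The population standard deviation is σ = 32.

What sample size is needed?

z_0.05 = 1.645
n = (z×σ/E)² = (1.645×32/1.2)²
n = 1924.2844
Round up: n = 1925

Answer: n = 1925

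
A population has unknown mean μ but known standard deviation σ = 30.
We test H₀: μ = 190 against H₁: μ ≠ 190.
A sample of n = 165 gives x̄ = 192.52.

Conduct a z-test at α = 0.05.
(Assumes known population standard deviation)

Standard error: SE = σ/√n = 30/√165 = 2.3355
z-statistic: z = (x̄ - μ₀)/SE = (192.52 - 190)/2.3355 = 1.0790
Critical value: ±1.960
p-value = 0.2806
Decision: fail to reject H₀

Answer: z = 1.0790, fail to reject H₀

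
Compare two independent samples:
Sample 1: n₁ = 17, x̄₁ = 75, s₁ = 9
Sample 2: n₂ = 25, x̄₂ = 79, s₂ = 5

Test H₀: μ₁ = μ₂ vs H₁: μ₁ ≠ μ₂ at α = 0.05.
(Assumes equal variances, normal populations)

Pooled variance: s²_p = [16×9² + 24×5²]/(40) = 47.4000
s_p = 6.8848
SE = s_p×√(1/n₁ + 1/n₂) = 6.8848×√(1/17 + 1/25) = 2.1643
t = (x̄₁ - x̄₂)/SE = (75 - 79)/2.1643 = -1.8482
df = 40, t-critical = ±2.021
Decision: fail to reject H₀

Answer: t = -1.8482, fail to reject H₀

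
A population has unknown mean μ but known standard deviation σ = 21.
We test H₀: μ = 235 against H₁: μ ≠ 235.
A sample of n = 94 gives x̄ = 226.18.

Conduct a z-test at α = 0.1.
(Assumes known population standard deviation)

Answer: z = -4.0720, reject H₀

Derivation:
Standard error: SE = σ/√n = 21/√94 = 2.1660
z-statistic: z = (x̄ - μ₀)/SE = (226.18 - 235)/2.1660 = -4.0720
Critical value: ±1.645
p-value < 0.0001
Decision: reject H₀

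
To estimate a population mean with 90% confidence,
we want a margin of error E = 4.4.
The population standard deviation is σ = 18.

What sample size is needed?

Answer: n = 46

Derivation:
z_0.05 = 1.645
n = (z×σ/E)² = (1.645×18/4.4)²
n = 45.2868
Round up: n = 46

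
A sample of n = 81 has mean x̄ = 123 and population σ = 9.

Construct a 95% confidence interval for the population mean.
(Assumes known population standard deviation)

Answer: (121.0400, 124.9600)

Derivation:
Confidence level: 95%, α = 0.05
z_0.025 = 1.960
SE = σ/√n = 9/√81 = 1.0000
Margin of error = 1.960 × 1.0000 = 1.9600
CI: x̄ ± margin = 123 ± 1.9600
CI: (121.0400, 124.9600)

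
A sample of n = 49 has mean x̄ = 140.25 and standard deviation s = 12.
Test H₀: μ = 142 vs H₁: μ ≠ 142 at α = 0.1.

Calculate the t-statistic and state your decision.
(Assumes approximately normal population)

Answer: t = -1.0208, fail to reject H₀

Derivation:
df = n - 1 = 48
SE = s/√n = 12/√49 = 1.7143
t = (x̄ - μ₀)/SE = (140.25 - 142)/1.7143 = -1.0208
Critical value: t_{0.05,48} = ±1.677
p-value ≈ 0.3125
Decision: fail to reject H₀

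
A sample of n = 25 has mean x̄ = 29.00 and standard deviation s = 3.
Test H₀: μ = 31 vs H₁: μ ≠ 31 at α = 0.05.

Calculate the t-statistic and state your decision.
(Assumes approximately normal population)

df = n - 1 = 24
SE = s/√n = 3/√25 = 0.6000
t = (x̄ - μ₀)/SE = (29.00 - 31)/0.6000 = -3.3333
Critical value: t_{0.025,24} = ±2.064
p-value ≈ 0.0028
Decision: reject H₀

Answer: t = -3.3333, reject H₀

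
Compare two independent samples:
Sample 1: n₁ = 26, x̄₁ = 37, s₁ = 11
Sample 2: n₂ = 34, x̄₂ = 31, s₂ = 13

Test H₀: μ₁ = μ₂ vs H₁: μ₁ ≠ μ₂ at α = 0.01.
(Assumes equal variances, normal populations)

Answer: t = 1.8911, fail to reject H₀

Derivation:
Pooled variance: s²_p = [25×11² + 33×13²]/(58) = 148.3103
s_p = 12.1783
SE = s_p×√(1/n₁ + 1/n₂) = 12.1783×√(1/26 + 1/34) = 3.1728
t = (x̄₁ - x̄₂)/SE = (37 - 31)/3.1728 = 1.8911
df = 58, t-critical = ±2.663
Decision: fail to reject H₀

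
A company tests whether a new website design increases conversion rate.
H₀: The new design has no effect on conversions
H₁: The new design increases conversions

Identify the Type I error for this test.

Type I error: rejecting H₀ when it is actually true (false positive).
Type II error: failing to reject H₀ when H₁ is actually true (false negative).

Answer: Switching to a new design that doesn't actually help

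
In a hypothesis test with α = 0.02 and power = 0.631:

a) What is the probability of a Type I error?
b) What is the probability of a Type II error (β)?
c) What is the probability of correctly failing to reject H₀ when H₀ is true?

Answer: a) 0.02, b) 0.369, c) 0.98

Derivation:
a) Type I error probability = α = 0.02
b) Power = P(reject H₀ | H₁ true) = 1 - β = 0.631, so Type II error probability = β = 1 - Power = 0.369
c) P(fail to reject H₀ | H₀ true) = 1 - α = 0.98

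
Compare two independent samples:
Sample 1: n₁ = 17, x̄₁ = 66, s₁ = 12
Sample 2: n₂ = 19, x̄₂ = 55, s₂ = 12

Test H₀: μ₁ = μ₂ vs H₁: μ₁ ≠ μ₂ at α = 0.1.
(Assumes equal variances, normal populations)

Pooled variance: s²_p = [16×12² + 18×12²]/(34) = 144.0000
s_p = 12.0000
SE = s_p×√(1/n₁ + 1/n₂) = 12.0000×√(1/17 + 1/19) = 4.0062
t = (x̄₁ - x̄₂)/SE = (66 - 55)/4.0062 = 2.7457
df = 34, t-critical = ±1.691
Decision: reject H₀

Answer: t = 2.7457, reject H₀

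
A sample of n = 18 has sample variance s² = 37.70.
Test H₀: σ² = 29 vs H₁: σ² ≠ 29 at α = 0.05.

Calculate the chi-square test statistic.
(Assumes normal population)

Answer: χ² = 22.1000, fail to reject H₀

Derivation:
df = n - 1 = 17
χ² = (n-1)s²/σ₀² = 17×37.70/29 = 22.1000
Critical values: χ²_{0.975,17} = 7.564, χ²_{0.025,17} = 30.191
Rejection region: χ² < 7.564 or χ² > 30.191
Decision: fail to reject H₀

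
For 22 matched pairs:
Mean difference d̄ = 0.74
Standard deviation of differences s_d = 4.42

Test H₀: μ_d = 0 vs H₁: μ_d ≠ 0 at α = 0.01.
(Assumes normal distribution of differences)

df = n - 1 = 21
SE = s_d/√n = 4.42/√22 = 0.9423
t = d̄/SE = 0.74/0.9423 = 0.7853
Critical value: t_{0.005,21} = ±2.831
p-value ≈ 0.4410
Decision: fail to reject H₀

Answer: t = 0.7853, fail to reject H₀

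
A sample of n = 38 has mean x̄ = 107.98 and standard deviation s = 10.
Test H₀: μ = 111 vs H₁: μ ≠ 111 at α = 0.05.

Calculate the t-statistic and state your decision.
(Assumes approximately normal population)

Answer: t = -1.8617, fail to reject H₀

Derivation:
df = n - 1 = 37
SE = s/√n = 10/√38 = 1.6222
t = (x̄ - μ₀)/SE = (107.98 - 111)/1.6222 = -1.8617
Critical value: t_{0.025,37} = ±2.026
p-value ≈ 0.0706
Decision: fail to reject H₀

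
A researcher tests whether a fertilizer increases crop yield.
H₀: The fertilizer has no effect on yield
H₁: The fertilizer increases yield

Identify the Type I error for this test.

Answer: Concluding the fertilizer works when it doesn't

Derivation:
A Type I error (probability α) occurs when we reject a true H₀.
A Type II error (probability β) occurs when we fail to reject a false H₀.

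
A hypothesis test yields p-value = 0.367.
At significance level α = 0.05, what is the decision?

Compare p-value to α:
0.367 ≥ 0.05
Decision: fail to reject H₀

Answer: fail to reject H₀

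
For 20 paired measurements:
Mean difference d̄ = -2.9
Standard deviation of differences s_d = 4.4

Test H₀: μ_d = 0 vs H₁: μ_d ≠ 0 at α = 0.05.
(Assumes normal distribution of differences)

Answer: t = -2.9475, reject H₀

Derivation:
df = n - 1 = 19
SE = s_d/√n = 4.4/√20 = 0.9839
t = d̄/SE = -2.9/0.9839 = -2.9475
Critical value: t_{0.025,19} = ±2.093
p-value ≈ 0.0083
Decision: reject H₀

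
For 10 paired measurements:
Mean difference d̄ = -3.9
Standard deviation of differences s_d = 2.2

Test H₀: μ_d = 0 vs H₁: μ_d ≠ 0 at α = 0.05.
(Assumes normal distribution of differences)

df = n - 1 = 9
SE = s_d/√n = 2.2/√10 = 0.6957
t = d̄/SE = -3.9/0.6957 = -5.6059
Critical value: t_{0.025,9} = ±2.262
p-value ≈ 0.0003
Decision: reject H₀

Answer: t = -5.6059, reject H₀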